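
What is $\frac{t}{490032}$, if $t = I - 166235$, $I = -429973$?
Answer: $- \frac{12421}{10209} \approx -1.2167$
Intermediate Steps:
$t = -596208$ ($t = -429973 - 166235 = -596208$)
$\frac{t}{490032} = - \frac{596208}{490032} = \left(-596208\right) \frac{1}{490032} = - \frac{12421}{10209}$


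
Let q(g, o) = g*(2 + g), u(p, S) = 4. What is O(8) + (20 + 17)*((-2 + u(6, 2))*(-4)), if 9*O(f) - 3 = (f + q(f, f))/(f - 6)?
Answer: -2617/9 ≈ -290.78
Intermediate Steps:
O(f) = ⅓ + (f + f*(2 + f))/(9*(-6 + f)) (O(f) = ⅓ + ((f + f*(2 + f))/(f - 6))/9 = ⅓ + ((f + f*(2 + f))/(-6 + f))/9 = ⅓ + (f + f*(2 + f))/(9*(-6 + f)))
O(8) + (20 + 17)*((-2 + u(6, 2))*(-4)) = (-18 + 8² + 6*8)/(9*(-6 + 8)) + (20 + 17)*((-2 + 4)*(-4)) = (⅑)*(-18 + 64 + 48)/2 + 37*(2*(-4)) = (⅑)*(½)*94 + 37*(-8) = 47/9 - 296 = -2617/9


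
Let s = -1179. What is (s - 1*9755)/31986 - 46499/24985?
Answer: -880251502/399585105 ≈ -2.2029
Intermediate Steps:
(s - 1*9755)/31986 - 46499/24985 = (-1179 - 1*9755)/31986 - 46499/24985 = (-1179 - 9755)*(1/31986) - 46499*1/24985 = -10934*1/31986 - 46499/24985 = -5467/15993 - 46499/24985 = -880251502/399585105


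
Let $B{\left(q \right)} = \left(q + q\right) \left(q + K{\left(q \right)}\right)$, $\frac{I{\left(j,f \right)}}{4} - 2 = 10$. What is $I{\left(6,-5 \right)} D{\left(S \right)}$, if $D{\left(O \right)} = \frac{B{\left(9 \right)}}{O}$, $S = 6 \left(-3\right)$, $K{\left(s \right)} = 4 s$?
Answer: $-2160$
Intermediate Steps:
$I{\left(j,f \right)} = 48$ ($I{\left(j,f \right)} = 8 + 4 \cdot 10 = 8 + 40 = 48$)
$B{\left(q \right)} = 10 q^{2}$ ($B{\left(q \right)} = \left(q + q\right) \left(q + 4 q\right) = 2 q 5 q = 10 q^{2}$)
$S = -18$
$D{\left(O \right)} = \frac{810}{O}$ ($D{\left(O \right)} = \frac{10 \cdot 9^{2}}{O} = \frac{10 \cdot 81}{O} = \frac{810}{O}$)
$I{\left(6,-5 \right)} D{\left(S \right)} = 48 \frac{810}{-18} = 48 \cdot 810 \left(- \frac{1}{18}\right) = 48 \left(-45\right) = -2160$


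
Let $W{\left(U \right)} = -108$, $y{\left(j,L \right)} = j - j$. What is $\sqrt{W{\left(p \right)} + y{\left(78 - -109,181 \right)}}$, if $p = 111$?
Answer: $6 i \sqrt{3} \approx 10.392 i$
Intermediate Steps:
$y{\left(j,L \right)} = 0$
$\sqrt{W{\left(p \right)} + y{\left(78 - -109,181 \right)}} = \sqrt{-108 + 0} = \sqrt{-108} = 6 i \sqrt{3}$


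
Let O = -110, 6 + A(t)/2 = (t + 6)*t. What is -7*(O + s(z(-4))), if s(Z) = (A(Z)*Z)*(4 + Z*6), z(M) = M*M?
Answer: -7749630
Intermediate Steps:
A(t) = -12 + 2*t*(6 + t) (A(t) = -12 + 2*((t + 6)*t) = -12 + 2*((6 + t)*t) = -12 + 2*(t*(6 + t)) = -12 + 2*t*(6 + t))
z(M) = M²
s(Z) = Z*(4 + 6*Z)*(-12 + 2*Z² + 12*Z) (s(Z) = ((-12 + 2*Z² + 12*Z)*Z)*(4 + Z*6) = (Z*(-12 + 2*Z² + 12*Z))*(4 + 6*Z) = Z*(4 + 6*Z)*(-12 + 2*Z² + 12*Z))
-7*(O + s(z(-4))) = -7*(-110 + 4*(-4)²*(2 + 3*(-4)²)*(-6 + ((-4)²)² + 6*(-4)²)) = -7*(-110 + 4*16*(2 + 3*16)*(-6 + 16² + 6*16)) = -7*(-110 + 4*16*(2 + 48)*(-6 + 256 + 96)) = -7*(-110 + 4*16*50*346) = -7*(-110 + 1107200) = -7*1107090 = -7749630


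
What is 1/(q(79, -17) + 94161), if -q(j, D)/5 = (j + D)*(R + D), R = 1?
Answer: 1/99121 ≈ 1.0089e-5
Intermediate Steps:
q(j, D) = -5*(1 + D)*(D + j) (q(j, D) = -5*(j + D)*(1 + D) = -5*(D + j)*(1 + D) = -5*(1 + D)*(D + j))
1/(q(79, -17) + 94161) = 1/((-5*(-17) - 5*79 - 5*(-17)² - 5*(-17)*79) + 94161) = 1/((85 - 395 - 5*289 + 6715) + 94161) = 1/((85 - 395 - 1445 + 6715) + 94161) = 1/(4960 + 94161) = 1/99121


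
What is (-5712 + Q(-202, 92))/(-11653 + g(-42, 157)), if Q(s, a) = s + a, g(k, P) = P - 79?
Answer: 5822/11575 ≈ 0.50298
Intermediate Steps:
g(k, P) = -79 + P
Q(s, a) = a + s
(-5712 + Q(-202, 92))/(-11653 + g(-42, 157)) = (-5712 + (92 - 202))/(-11653 + (-79 + 157)) = (-5712 - 110)/(-11653 + 78) = -5822/(-11575) = -5822*(-1/11575) = 5822/11575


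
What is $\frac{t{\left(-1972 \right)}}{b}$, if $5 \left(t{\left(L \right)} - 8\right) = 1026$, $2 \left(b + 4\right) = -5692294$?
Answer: $- \frac{1066}{14230755} \approx -7.4908 \cdot 10^{-5}$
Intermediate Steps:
$b = -2846151$ ($b = -4 + \frac{1}{2} \left(-5692294\right) = -4 - 2846147 = -2846151$)
$t{\left(L \right)} = \frac{1066}{5}$ ($t{\left(L \right)} = 8 + \frac{1}{5} \cdot 1026 = 8 + \frac{1026}{5} = \frac{1066}{5}$)
$\frac{t{\left(-1972 \right)}}{b} = \frac{1066}{5 \left(-2846151\right)} = \frac{1066}{5} \left(- \frac{1}{2846151}\right) = - \frac{1066}{14230755}$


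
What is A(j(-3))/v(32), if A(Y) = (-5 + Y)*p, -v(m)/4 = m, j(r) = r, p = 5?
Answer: 5/16 ≈ 0.31250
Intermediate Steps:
v(m) = -4*m
A(Y) = -25 + 5*Y (A(Y) = (-5 + Y)*5 = -25 + 5*Y)
A(j(-3))/v(32) = (-25 + 5*(-3))/((-4*32)) = (-25 - 15)/(-128) = -40*(-1/128) = 5/16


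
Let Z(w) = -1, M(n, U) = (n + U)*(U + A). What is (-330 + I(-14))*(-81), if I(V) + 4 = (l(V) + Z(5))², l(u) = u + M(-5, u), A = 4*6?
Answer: -3376971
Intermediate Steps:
A = 24
M(n, U) = (24 + U)*(U + n) (M(n, U) = (n + U)*(U + 24) = (U + n)*(24 + U) = (24 + U)*(U + n))
l(u) = -120 + u² + 20*u (l(u) = u + (u² + 24*u + 24*(-5) + u*(-5)) = u + (u² + 24*u - 120 - 5*u) = u + (-120 + u² + 19*u) = -120 + u² + 20*u)
I(V) = -4 + (-121 + V² + 20*V)² (I(V) = -4 + ((-120 + V² + 20*V) - 1)² = -4 + (-121 + V² + 20*V)²)
(-330 + I(-14))*(-81) = (-330 + (-4 + (-121 + (-14)² + 20*(-14))²))*(-81) = (-330 + (-4 + (-121 + 196 - 280)²))*(-81) = (-330 + (-4 + (-205)²))*(-81) = (-330 + (-4 + 42025))*(-81) = (-330 + 42021)*(-81) = 41691*(-81) = -3376971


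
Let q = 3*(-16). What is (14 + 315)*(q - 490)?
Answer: -177002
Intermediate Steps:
q = -48
(14 + 315)*(q - 490) = (14 + 315)*(-48 - 490) = 329*(-538) = -177002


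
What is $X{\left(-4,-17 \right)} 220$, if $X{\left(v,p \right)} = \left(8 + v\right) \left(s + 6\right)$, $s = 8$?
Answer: $12320$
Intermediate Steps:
$X{\left(v,p \right)} = 112 + 14 v$ ($X{\left(v,p \right)} = \left(8 + v\right) \left(8 + 6\right) = \left(8 + v\right) 14 = 112 + 14 v$)
$X{\left(-4,-17 \right)} 220 = \left(112 + 14 \left(-4\right)\right) 220 = \left(112 - 56\right) 220 = 56 \cdot 220 = 12320$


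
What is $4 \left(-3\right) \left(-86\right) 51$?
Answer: $52632$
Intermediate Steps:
$4 \left(-3\right) \left(-86\right) 51 = \left(-12\right) \left(-86\right) 51 = 1032 \cdot 51 = 52632$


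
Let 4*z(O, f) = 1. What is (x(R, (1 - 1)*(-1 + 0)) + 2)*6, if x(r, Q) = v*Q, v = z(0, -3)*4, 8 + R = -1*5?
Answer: 12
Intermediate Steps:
R = -13 (R = -8 - 1*5 = -8 - 5 = -13)
z(O, f) = 1/4 (z(O, f) = (1/4)*1 = 1/4)
v = 1 (v = (1/4)*4 = 1)
x(r, Q) = Q (x(r, Q) = 1*Q = Q)
(x(R, (1 - 1)*(-1 + 0)) + 2)*6 = ((1 - 1)*(-1 + 0) + 2)*6 = (0*(-1) + 2)*6 = (0 + 2)*6 = 2*6 = 12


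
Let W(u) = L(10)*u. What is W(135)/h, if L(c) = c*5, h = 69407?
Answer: 6750/69407 ≈ 0.097252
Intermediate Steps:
L(c) = 5*c
W(u) = 50*u (W(u) = (5*10)*u = 50*u)
W(135)/h = (50*135)/69407 = 6750*(1/69407) = 6750/69407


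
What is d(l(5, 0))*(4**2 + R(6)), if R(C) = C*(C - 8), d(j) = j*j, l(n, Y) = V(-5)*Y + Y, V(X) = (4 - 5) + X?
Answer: 0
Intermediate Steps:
V(X) = -1 + X
l(n, Y) = -5*Y (l(n, Y) = (-1 - 5)*Y + Y = -6*Y + Y = -5*Y)
d(j) = j**2
R(C) = C*(-8 + C)
d(l(5, 0))*(4**2 + R(6)) = (-5*0)**2*(4**2 + 6*(-8 + 6)) = 0**2*(16 + 6*(-2)) = 0*(16 - 12) = 0*4 = 0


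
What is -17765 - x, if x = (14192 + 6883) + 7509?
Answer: -46349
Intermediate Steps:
x = 28584 (x = 21075 + 7509 = 28584)
-17765 - x = -17765 - 1*28584 = -17765 - 28584 = -46349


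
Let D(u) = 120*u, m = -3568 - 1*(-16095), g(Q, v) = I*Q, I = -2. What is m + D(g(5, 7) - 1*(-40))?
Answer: 16127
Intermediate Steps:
g(Q, v) = -2*Q
m = 12527 (m = -3568 + 16095 = 12527)
m + D(g(5, 7) - 1*(-40)) = 12527 + 120*(-2*5 - 1*(-40)) = 12527 + 120*(-10 + 40) = 12527 + 120*30 = 12527 + 3600 = 16127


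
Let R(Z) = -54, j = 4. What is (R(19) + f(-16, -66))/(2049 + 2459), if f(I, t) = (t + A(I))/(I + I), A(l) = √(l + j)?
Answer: -831/72128 - I*√3/72128 ≈ -0.011521 - 2.4014e-5*I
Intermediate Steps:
A(l) = √(4 + l) (A(l) = √(l + 4) = √(4 + l))
f(I, t) = (t + √(4 + I))/(2*I) (f(I, t) = (t + √(4 + I))/(I + I) = (t + √(4 + I))/((2*I)) = (t + √(4 + I))*(1/(2*I)) = (t + √(4 + I))/(2*I))
(R(19) + f(-16, -66))/(2049 + 2459) = (-54 + (½)*(-66 + √(4 - 16))/(-16))/(2049 + 2459) = (-54 + (½)*(-1/16)*(-66 + √(-12)))/4508 = (-54 + (½)*(-1/16)*(-66 + 2*I*√3))*(1/4508) = (-54 + (33/16 - I*√3/16))*(1/4508) = (-831/16 - I*√3/16)*(1/4508) = -831/72128 - I*√3/72128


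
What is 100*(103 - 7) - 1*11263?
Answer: -1663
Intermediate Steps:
100*(103 - 7) - 1*11263 = 100*96 - 11263 = 9600 - 11263 = -1663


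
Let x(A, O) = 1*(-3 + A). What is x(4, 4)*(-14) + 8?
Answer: -6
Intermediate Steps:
x(A, O) = -3 + A
x(4, 4)*(-14) + 8 = (-3 + 4)*(-14) + 8 = 1*(-14) + 8 = -14 + 8 = -6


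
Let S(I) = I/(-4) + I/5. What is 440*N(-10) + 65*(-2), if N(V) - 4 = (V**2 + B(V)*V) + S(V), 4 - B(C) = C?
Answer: -15750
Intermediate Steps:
B(C) = 4 - C
S(I) = -I/20 (S(I) = I*(-1/4) + I*(1/5) = -I/4 + I/5 = -I/20)
N(V) = 4 + V**2 - V/20 + V*(4 - V) (N(V) = 4 + ((V**2 + (4 - V)*V) - V/20) = 4 + ((V**2 + V*(4 - V)) - V/20) = 4 + (V**2 - V/20 + V*(4 - V)) = 4 + V**2 - V/20 + V*(4 - V))
440*N(-10) + 65*(-2) = 440*(4 + (79/20)*(-10)) + 65*(-2) = 440*(4 - 79/2) - 130 = 440*(-71/2) - 130 = -15620 - 130 = -15750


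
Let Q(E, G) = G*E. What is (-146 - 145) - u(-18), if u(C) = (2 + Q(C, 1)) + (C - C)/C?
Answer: -275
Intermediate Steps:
Q(E, G) = E*G
u(C) = 2 + C (u(C) = (2 + C*1) + (C - C)/C = (2 + C) + 0/C = (2 + C) + 0 = 2 + C)
(-146 - 145) - u(-18) = (-146 - 145) - (2 - 18) = -291 - 1*(-16) = -291 + 16 = -275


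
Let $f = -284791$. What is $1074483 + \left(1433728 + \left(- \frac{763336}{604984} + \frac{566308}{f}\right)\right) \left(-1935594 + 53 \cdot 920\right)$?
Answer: $- \frac{58261205417482359093863}{21536749793} \approx -2.7052 \cdot 10^{12}$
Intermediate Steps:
$1074483 + \left(1433728 + \left(- \frac{763336}{604984} + \frac{566308}{f}\right)\right) \left(-1935594 + 53 \cdot 920\right) = 1074483 + \left(1433728 + \left(- \frac{763336}{604984} + \frac{566308}{-284791}\right)\right) \left(-1935594 + 53 \cdot 920\right) = 1074483 + \left(1433728 + \left(\left(-763336\right) \frac{1}{604984} + 566308 \left(- \frac{1}{284791}\right)\right)\right) \left(-1935594 + 48760\right) = 1074483 + \left(1433728 - \frac{69999812731}{21536749793}\right) \left(-1886834\right) = 1074483 + \frac{30877771207405573}{21536749793} \left(-1886834\right) = 1074483 - \frac{58261228558353886925882}{21536749793} = - \frac{58261205417482359093863}{21536749793}$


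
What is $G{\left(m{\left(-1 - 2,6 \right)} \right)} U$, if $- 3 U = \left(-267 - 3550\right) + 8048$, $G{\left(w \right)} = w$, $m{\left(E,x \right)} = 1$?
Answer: $- \frac{4231}{3} \approx -1410.3$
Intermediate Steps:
$U = - \frac{4231}{3}$ ($U = - \frac{\left(-267 - 3550\right) + 8048}{3} = - \frac{-3817 + 8048}{3} = \left(- \frac{1}{3}\right) 4231 = - \frac{4231}{3} \approx -1410.3$)
$G{\left(m{\left(-1 - 2,6 \right)} \right)} U = 1 \left(- \frac{4231}{3}\right) = - \frac{4231}{3}$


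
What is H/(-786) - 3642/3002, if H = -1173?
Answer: 109789/393262 ≈ 0.27918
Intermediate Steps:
H/(-786) - 3642/3002 = -1173/(-786) - 3642/3002 = -1173*(-1/786) - 3642*1/3002 = 391/262 - 1821/1501 = 109789/393262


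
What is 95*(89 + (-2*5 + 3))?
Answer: 7790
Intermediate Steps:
95*(89 + (-2*5 + 3)) = 95*(89 + (-10 + 3)) = 95*(89 - 7) = 95*82 = 7790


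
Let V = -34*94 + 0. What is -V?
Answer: 3196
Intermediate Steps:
V = -3196 (V = -3196 + 0 = -3196)
-V = -1*(-3196) = 3196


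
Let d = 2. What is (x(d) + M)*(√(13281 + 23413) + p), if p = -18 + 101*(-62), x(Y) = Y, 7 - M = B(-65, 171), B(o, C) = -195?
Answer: -1281120 + 204*√36694 ≈ -1.2420e+6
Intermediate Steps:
M = 202 (M = 7 - 1*(-195) = 7 + 195 = 202)
p = -6280 (p = -18 - 6262 = -6280)
(x(d) + M)*(√(13281 + 23413) + p) = (2 + 202)*(√(13281 + 23413) - 6280) = 204*(√36694 - 6280) = 204*(-6280 + √36694) = -1281120 + 204*√36694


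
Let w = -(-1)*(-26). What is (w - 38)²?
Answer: 4096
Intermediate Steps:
w = -26 (w = -1*26 = -26)
(w - 38)² = (-26 - 38)² = (-64)² = 4096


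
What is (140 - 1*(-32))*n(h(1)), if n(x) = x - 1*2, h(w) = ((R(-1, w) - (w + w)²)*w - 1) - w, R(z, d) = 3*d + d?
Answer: -688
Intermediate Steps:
R(z, d) = 4*d
h(w) = -1 - w + w*(-4*w² + 4*w) (h(w) = ((4*w - (w + w)²)*w - 1) - w = ((4*w - (2*w)²)*w - 1) - w = ((4*w - 4*w²)*w - 1) - w = ((-4*w² + 4*w)*w - 1) - w = (w*(-4*w² + 4*w) - 1) - w = (-1 + w*(-4*w² + 4*w)) - w = -1 - w + w*(-4*w² + 4*w))
n(x) = -2 + x (n(x) = x - 2 = -2 + x)
(140 - 1*(-32))*n(h(1)) = (140 - 1*(-32))*(-2 + (-1 - 1*1 - 4*1³ + 4*1²)) = (140 + 32)*(-2 + (-1 - 1 - 4*1 + 4*1)) = 172*(-2 + (-1 - 1 - 4 + 4)) = 172*(-2 - 2) = 172*(-4) = -688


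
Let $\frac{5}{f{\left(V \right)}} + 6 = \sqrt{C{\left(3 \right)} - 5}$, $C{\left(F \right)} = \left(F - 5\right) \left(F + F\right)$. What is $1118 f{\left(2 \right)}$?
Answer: $- \frac{33540}{53} - \frac{5590 i \sqrt{17}}{53} \approx -632.83 - 434.87 i$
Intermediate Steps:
$C{\left(F \right)} = 2 F \left(-5 + F\right)$ ($C{\left(F \right)} = \left(-5 + F\right) 2 F = 2 F \left(-5 + F\right)$)
$f{\left(V \right)} = \frac{5}{-6 + i \sqrt{17}}$ ($f{\left(V \right)} = \frac{5}{-6 + \sqrt{2 \cdot 3 \left(-5 + 3\right) - 5}} = \frac{5}{-6 + \sqrt{2 \cdot 3 \left(-2\right) - 5}} = \frac{5}{-6 + \sqrt{-12 - 5}} = \frac{5}{-6 + \sqrt{-17}} = \frac{5}{-6 + i \sqrt{17}}$)
$1118 f{\left(2 \right)} = 1118 \left(- \frac{30}{53} - \frac{5 i \sqrt{17}}{53}\right) = - \frac{33540}{53} - \frac{5590 i \sqrt{17}}{53}$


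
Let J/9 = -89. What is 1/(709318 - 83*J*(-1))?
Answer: 1/642835 ≈ 1.5556e-6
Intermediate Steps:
J = -801 (J = 9*(-89) = -801)
1/(709318 - 83*J*(-1)) = 1/(709318 - 83*(-801)*(-1)) = 1/(709318 + 66483*(-1)) = 1/(709318 - 66483) = 1/642835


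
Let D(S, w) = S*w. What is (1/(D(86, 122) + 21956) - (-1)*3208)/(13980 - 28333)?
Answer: -104093185/465726144 ≈ -0.22351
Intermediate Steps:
(1/(D(86, 122) + 21956) - (-1)*3208)/(13980 - 28333) = (1/(86*122 + 21956) - (-1)*3208)/(13980 - 28333) = (1/(10492 + 21956) - 1*(-3208))/(-14353) = (1/32448 + 3208)*(-1/14353) = (104093185/32448)*(-1/14353) = -104093185/465726144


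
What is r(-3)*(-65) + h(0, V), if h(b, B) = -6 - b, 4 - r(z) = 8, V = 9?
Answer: 254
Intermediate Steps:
r(z) = -4 (r(z) = 4 - 1*8 = 4 - 8 = -4)
r(-3)*(-65) + h(0, V) = -4*(-65) + (-6 - 1*0) = 260 + (-6 + 0) = 260 - 6 = 254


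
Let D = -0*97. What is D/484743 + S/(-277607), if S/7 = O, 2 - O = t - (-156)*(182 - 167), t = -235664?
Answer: -1633282/277607 ≈ -5.8834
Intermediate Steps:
O = 233326 (O = 2 - (-235664 - (-156)*(182 - 167)) = 2 - (-235664 - (-156)*15) = 2 - (-235664 - 1*(-2340)) = 2 - (-235664 + 2340) = 2 - 1*(-233324) = 2 + 233324 = 233326)
S = 1633282 (S = 7*233326 = 1633282)
D = 0 (D = -785*0 = 0)
D/484743 + S/(-277607) = 0/484743 + 1633282/(-277607) = 0*(1/484743) + 1633282*(-1/277607) = 0 - 1633282/277607 = -1633282/277607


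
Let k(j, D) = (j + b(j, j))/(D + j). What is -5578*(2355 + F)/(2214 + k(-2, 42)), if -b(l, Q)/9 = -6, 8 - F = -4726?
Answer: -395424420/22153 ≈ -17850.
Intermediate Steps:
F = 4734 (F = 8 - 1*(-4726) = 8 + 4726 = 4734)
b(l, Q) = 54 (b(l, Q) = -9*(-6) = 54)
k(j, D) = (54 + j)/(D + j) (k(j, D) = (j + 54)/(D + j) = (54 + j)/(D + j))
-5578*(2355 + F)/(2214 + k(-2, 42)) = -5578*(2355 + 4734)/(2214 + (54 - 2)/(42 - 2)) = -5578*7089/(2214 + 52/40) = -5578*7089/(2214 + (1/40)*52) = -5578*7089/(2214 + 13/10) = -5578/((22153/10)*(1/7089)) = -5578/22153/70890 = -5578*70890/22153 = -395424420/22153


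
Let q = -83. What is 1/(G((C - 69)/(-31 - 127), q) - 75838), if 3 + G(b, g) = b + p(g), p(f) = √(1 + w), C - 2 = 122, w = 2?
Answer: -631101138/47863561069199 - 24964*√3/143590683207597 ≈ -1.3186e-5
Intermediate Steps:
C = 124 (C = 2 + 122 = 124)
p(f) = √3 (p(f) = √(1 + 2) = √3)
G(b, g) = -3 + b + √3 (G(b, g) = -3 + (b + √3) = -3 + b + √3)
1/(G((C - 69)/(-31 - 127), q) - 75838) = 1/((-3 + (124 - 69)/(-31 - 127) + √3) - 75838) = 1/((-3 + 55/(-158) + √3) - 75838) = 1/((-3 + 55*(-1/158) + √3) - 75838) = 1/((-3 - 55/158 + √3) - 75838) = 1/((-529/158 + √3) - 75838) = 1/(-11982933/158 + √3)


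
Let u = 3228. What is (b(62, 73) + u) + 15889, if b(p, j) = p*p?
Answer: 22961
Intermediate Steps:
b(p, j) = p²
(b(62, 73) + u) + 15889 = (62² + 3228) + 15889 = (3844 + 3228) + 15889 = 7072 + 15889 = 22961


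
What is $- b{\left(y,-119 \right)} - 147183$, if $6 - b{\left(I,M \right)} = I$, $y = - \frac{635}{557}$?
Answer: $- \frac{81984908}{557} \approx -1.4719 \cdot 10^{5}$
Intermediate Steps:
$y = - \frac{635}{557}$ ($y = \left(-635\right) \frac{1}{557} = - \frac{635}{557} \approx -1.14$)
$b{\left(I,M \right)} = 6 - I$
$- b{\left(y,-119 \right)} - 147183 = - (6 - - \frac{635}{557}) - 147183 = - (6 + \frac{635}{557}) - 147183 = \left(-1\right) \frac{3977}{557} - 147183 = - \frac{3977}{557} - 147183 = - \frac{81984908}{557}$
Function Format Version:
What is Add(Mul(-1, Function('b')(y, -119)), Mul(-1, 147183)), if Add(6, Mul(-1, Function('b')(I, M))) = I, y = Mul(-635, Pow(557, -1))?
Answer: Rational(-81984908, 557) ≈ -1.4719e+5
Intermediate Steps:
y = Rational(-635, 557) (y = Mul(-635, Rational(1, 557)) = Rational(-635, 557) ≈ -1.1400)
Function('b')(I, M) = Add(6, Mul(-1, I))
Add(Mul(-1, Function('b')(y, -119)), Mul(-1, 147183)) = Add(Mul(-1, Add(6, Mul(-1, Rational(-635, 557)))), Mul(-1, 147183)) = Add(Mul(-1, Add(6, Rational(635, 557))), -147183) = Add(Mul(-1, Rational(3977, 557)), -147183) = Add(Rational(-3977, 557), -147183) = Rational(-81984908, 557)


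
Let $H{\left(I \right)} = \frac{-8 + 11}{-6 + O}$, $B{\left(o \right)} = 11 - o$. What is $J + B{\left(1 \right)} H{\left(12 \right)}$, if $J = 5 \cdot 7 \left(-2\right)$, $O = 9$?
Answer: $-60$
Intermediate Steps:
$H{\left(I \right)} = 1$ ($H{\left(I \right)} = \frac{-8 + 11}{-6 + 9} = \frac{3}{3} = 3 \cdot \frac{1}{3} = 1$)
$J = -70$ ($J = 35 \left(-2\right) = -70$)
$J + B{\left(1 \right)} H{\left(12 \right)} = -70 + \left(11 - 1\right) 1 = -70 + 10 \cdot 1 = -70 + 10 = -60$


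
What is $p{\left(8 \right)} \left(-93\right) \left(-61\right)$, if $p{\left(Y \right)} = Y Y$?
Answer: $363072$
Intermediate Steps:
$p{\left(Y \right)} = Y^{2}$
$p{\left(8 \right)} \left(-93\right) \left(-61\right) = 8^{2} \left(-93\right) \left(-61\right) = 64 \left(-93\right) \left(-61\right) = \left(-5952\right) \left(-61\right) = 363072$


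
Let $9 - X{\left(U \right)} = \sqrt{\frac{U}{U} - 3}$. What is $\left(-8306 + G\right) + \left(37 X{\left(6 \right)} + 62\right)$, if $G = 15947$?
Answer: $8036 - 37 i \sqrt{2} \approx 8036.0 - 52.326 i$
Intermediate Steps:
$X{\left(U \right)} = 9 - i \sqrt{2}$ ($X{\left(U \right)} = 9 - \sqrt{\frac{U}{U} - 3} = 9 - \sqrt{1 - 3} = 9 - \sqrt{-2} = 9 - i \sqrt{2}$)
$\left(-8306 + G\right) + \left(37 X{\left(6 \right)} + 62\right) = \left(-8306 + 15947\right) + \left(37 \left(9 - i \sqrt{2}\right) + 62\right) = 7641 + \left(\left(333 - 37 i \sqrt{2}\right) + 62\right) = 7641 + \left(395 - 37 i \sqrt{2}\right) = 8036 - 37 i \sqrt{2}$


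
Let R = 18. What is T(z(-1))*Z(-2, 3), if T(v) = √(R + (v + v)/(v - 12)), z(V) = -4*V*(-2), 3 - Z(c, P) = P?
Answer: 0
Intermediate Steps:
Z(c, P) = 3 - P
z(V) = 8*V
T(v) = √(18 + 2*v/(-12 + v)) (T(v) = √(18 + (v + v)/(v - 12)) = √(18 + (2*v)/(-12 + v)) = √(18 + 2*v/(-12 + v)))
T(z(-1))*Z(-2, 3) = (2*√((-54 + 5*(8*(-1)))/(-12 + 8*(-1))))*(3 - 1*3) = (2*√((-54 + 5*(-8))/(-12 - 8)))*(3 - 3) = (2*√((-54 - 40)/(-20)))*0 = (2*√(-1/20*(-94)))*0 = (2*√(47/10))*0 = (2*(√470/10))*0 = (√470/5)*0 = 0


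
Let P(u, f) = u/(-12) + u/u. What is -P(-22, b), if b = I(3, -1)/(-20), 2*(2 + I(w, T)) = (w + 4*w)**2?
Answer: -17/6 ≈ -2.8333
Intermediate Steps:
I(w, T) = -2 + 25*w**2/2 (I(w, T) = -2 + (w + 4*w)**2/2 = -2 + (5*w)**2/2 = -2 + (25*w**2)/2 = -2 + 25*w**2/2)
b = -221/40 (b = (-2 + (25/2)*3**2)/(-20) = (-2 + (25/2)*9)*(-1/20) = (-2 + 225/2)*(-1/20) = (221/2)*(-1/20) = -221/40 ≈ -5.5250)
P(u, f) = 1 - u/12 (P(u, f) = u*(-1/12) + 1 = -u/12 + 1 = 1 - u/12)
-P(-22, b) = -(1 - 1/12*(-22)) = -(1 + 11/6) = -1*17/6 = -17/6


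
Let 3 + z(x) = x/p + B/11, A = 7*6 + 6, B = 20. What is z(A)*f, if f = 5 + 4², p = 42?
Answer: -9/11 ≈ -0.81818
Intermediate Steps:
A = 48 (A = 42 + 6 = 48)
z(x) = -13/11 + x/42 (z(x) = -3 + (x/42 + 20/11) = -3 + (20/11 + x/42) = -13/11 + x/42)
f = 21 (f = 5 + 16 = 21)
z(A)*f = (-13/11 + (1/42)*48)*21 = (-13/11 + 8/7)*21 = -3/77*21 = -9/11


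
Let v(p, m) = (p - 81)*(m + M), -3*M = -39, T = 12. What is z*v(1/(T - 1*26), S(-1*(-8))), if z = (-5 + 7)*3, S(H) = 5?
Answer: -61290/7 ≈ -8755.7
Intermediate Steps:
z = 6 (z = 2*3 = 6)
M = 13 (M = -⅓*(-39) = 13)
v(p, m) = (-81 + p)*(13 + m) (v(p, m) = (p - 81)*(m + 13) = (-81 + p)*(13 + m))
z*v(1/(T - 1*26), S(-1*(-8))) = 6*(-1053 - 81*5 + 13/(12 - 1*26) + 5/(12 - 1*26)) = 6*(-1053 - 405 + 13/(12 - 26) + 5/(12 - 26)) = 6*(-1053 - 405 + 13/(-14) + 5/(-14)) = 6*(-1053 - 405 + 13*(-1/14) + 5*(-1/14)) = 6*(-1053 - 405 - 13/14 - 5/14) = 6*(-10215/7) = -61290/7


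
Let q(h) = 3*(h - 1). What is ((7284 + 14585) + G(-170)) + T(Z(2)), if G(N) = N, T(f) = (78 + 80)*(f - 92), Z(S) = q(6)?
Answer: 9533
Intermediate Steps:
q(h) = -3 + 3*h (q(h) = 3*(-1 + h) = -3 + 3*h)
Z(S) = 15 (Z(S) = -3 + 3*6 = -3 + 18 = 15)
T(f) = -14536 + 158*f (T(f) = 158*(-92 + f) = -14536 + 158*f)
((7284 + 14585) + G(-170)) + T(Z(2)) = ((7284 + 14585) - 170) + (-14536 + 158*15) = (21869 - 170) + (-14536 + 2370) = 21699 - 12166 = 9533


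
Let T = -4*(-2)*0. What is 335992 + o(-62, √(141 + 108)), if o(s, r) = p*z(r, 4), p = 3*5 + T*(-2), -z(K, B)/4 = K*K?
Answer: 321052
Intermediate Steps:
z(K, B) = -4*K² (z(K, B) = -4*K*K = -4*K²)
T = 0 (T = 8*0 = 0)
p = 15 (p = 3*5 + 0*(-2) = 15 + 0 = 15)
o(s, r) = -60*r² (o(s, r) = 15*(-4*r²) = -60*r²)
335992 + o(-62, √(141 + 108)) = 335992 - 60*(√(141 + 108))² = 335992 - 60*(√249)² = 335992 - 60*249 = 335992 - 14940 = 321052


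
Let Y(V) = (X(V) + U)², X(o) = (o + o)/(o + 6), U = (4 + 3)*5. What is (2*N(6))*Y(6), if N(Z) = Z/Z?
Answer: 2592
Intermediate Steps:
U = 35 (U = 7*5 = 35)
X(o) = 2*o/(6 + o) (X(o) = (2*o)/(6 + o) = 2*o/(6 + o))
N(Z) = 1
Y(V) = (35 + 2*V/(6 + V))² (Y(V) = (2*V/(6 + V) + 35)² = (35 + 2*V/(6 + V))²)
(2*N(6))*Y(6) = (2*1)*((210 + 37*6)²/(6 + 6)²) = 2*((210 + 222)²/12²) = 2*((1/144)*432²) = 2*((1/144)*186624) = 2*1296 = 2592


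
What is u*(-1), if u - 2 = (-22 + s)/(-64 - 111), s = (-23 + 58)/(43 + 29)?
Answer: -26749/12600 ≈ -2.1229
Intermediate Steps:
s = 35/72 ≈ 0.48611
u = 26749/12600 (u = 2 + (-22 + 35/72)/(-64 - 111) = 2 - 1549/72/(-175) = 2 - 1549/72*(-1/175) = 2 + 1549/12600 = 26749/12600 ≈ 2.1229)
u*(-1) = (26749/12600)*(-1) = -26749/12600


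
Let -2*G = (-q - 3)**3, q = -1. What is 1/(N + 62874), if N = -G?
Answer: 1/62870 ≈ 1.5906e-5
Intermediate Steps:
G = 4 (G = -(-1*(-1) - 3)**3/2 = -(1 - 3)**3/2 = -1/2*(-2)**3 = -1/2*(-8) = 4)
N = -4 (N = -1*4 = -4)
1/(N + 62874) = 1/(-4 + 62874) = 1/62870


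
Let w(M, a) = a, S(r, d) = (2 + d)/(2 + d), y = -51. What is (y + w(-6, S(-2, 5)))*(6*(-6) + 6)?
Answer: 1500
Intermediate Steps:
S(r, d) = 1
(y + w(-6, S(-2, 5)))*(6*(-6) + 6) = (-51 + 1)*(6*(-6) + 6) = -50*(-36 + 6) = -50*(-30) = 1500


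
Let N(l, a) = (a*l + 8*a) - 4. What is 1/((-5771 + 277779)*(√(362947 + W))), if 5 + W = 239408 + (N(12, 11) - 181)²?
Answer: √24143/32835445720 ≈ 4.7321e-9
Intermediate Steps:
N(l, a) = -4 + 8*a + a*l (N(l, a) = (8*a + a*l) - 4 = -4 + 8*a + a*l)
W = 240628 (W = -5 + (239408 + ((-4 + 8*11 + 11*12) - 181)²) = -5 + (239408 + ((-4 + 88 + 132) - 181)²) = -5 + (239408 + (216 - 181)²) = -5 + (239408 + 35²) = -5 + (239408 + 1225) = -5 + 240633 = 240628)
1/((-5771 + 277779)*(√(362947 + W))) = 1/((-5771 + 277779)*(√(362947 + 240628))) = 1/(272008*(√603575)) = 1/(272008*((5*√24143))) = (√24143/120715)/272008 = √24143/32835445720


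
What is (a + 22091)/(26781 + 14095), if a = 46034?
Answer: 68125/40876 ≈ 1.6666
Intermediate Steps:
(a + 22091)/(26781 + 14095) = (46034 + 22091)/(26781 + 14095) = 68125/40876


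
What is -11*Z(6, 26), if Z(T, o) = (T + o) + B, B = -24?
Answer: -88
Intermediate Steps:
Z(T, o) = -24 + T + o (Z(T, o) = (T + o) - 24 = -24 + T + o)
-11*Z(6, 26) = -11*(-24 + 6 + 26) = -11*8 = -88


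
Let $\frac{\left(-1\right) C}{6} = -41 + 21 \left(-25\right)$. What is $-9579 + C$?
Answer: $-6183$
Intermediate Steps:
$C = 3396$ ($C = - 6 \left(-41 + 21 \left(-25\right)\right) = - 6 \left(-41 - 525\right) = \left(-6\right) \left(-566\right) = 3396$)
$-9579 + C = -9579 + 3396 = -6183$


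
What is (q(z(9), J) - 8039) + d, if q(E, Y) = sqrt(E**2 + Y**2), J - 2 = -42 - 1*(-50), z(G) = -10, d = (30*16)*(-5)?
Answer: -10439 + 10*sqrt(2) ≈ -10425.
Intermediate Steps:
d = -2400 (d = 480*(-5) = -2400)
J = 10 (J = 2 + (-42 - 1*(-50)) = 2 + (-42 + 50) = 2 + 8 = 10)
(q(z(9), J) - 8039) + d = (sqrt((-10)**2 + 10**2) - 8039) - 2400 = (sqrt(100 + 100) - 8039) - 2400 = (sqrt(200) - 8039) - 2400 = (10*sqrt(2) - 8039) - 2400 = (-8039 + 10*sqrt(2)) - 2400 = -10439 + 10*sqrt(2)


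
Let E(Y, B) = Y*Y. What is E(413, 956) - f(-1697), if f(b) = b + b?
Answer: 173963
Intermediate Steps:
f(b) = 2*b
E(Y, B) = Y²
E(413, 956) - f(-1697) = 413² - 2*(-1697) = 170569 - 1*(-3394) = 170569 + 3394 = 173963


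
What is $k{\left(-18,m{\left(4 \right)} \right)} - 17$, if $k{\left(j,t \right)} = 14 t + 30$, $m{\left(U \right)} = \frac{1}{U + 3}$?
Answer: $15$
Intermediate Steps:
$m{\left(U \right)} = \frac{1}{3 + U}$
$k{\left(j,t \right)} = 30 + 14 t$
$k{\left(-18,m{\left(4 \right)} \right)} - 17 = \left(30 + \frac{14}{3 + 4}\right) - 17 = \left(30 + \frac{14}{7}\right) - 17 = \left(30 + 14 \cdot \frac{1}{7}\right) - 17 = \left(30 + 2\right) - 17 = 32 - 17 = 15$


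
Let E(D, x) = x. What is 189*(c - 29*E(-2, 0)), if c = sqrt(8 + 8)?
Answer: 756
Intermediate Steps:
c = 4 (c = sqrt(16) = 4)
189*(c - 29*E(-2, 0)) = 189*(4 - 29*0) = 189*(4 + 0) = 189*4 = 756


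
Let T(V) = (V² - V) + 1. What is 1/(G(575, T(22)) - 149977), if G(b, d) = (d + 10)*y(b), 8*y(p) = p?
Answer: -8/927841 ≈ -8.6222e-6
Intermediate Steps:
y(p) = p/8
T(V) = 1 + V² - V
G(b, d) = b*(10 + d)/8 (G(b, d) = (d + 10)*(b/8) = (10 + d)*(b/8) = b*(10 + d)/8)
1/(G(575, T(22)) - 149977) = 1/((⅛)*575*(10 + (1 + 22² - 1*22)) - 149977) = 1/((⅛)*575*(10 + (1 + 484 - 22)) - 149977) = 1/((⅛)*575*(10 + 463) - 149977) = 1/((⅛)*575*473 - 149977) = 1/(271975/8 - 149977) = 1/(-927841/8) = -8/927841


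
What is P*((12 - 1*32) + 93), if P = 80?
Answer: 5840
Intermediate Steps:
P*((12 - 1*32) + 93) = 80*((12 - 1*32) + 93) = 80*((12 - 32) + 93) = 80*(-20 + 93) = 80*73 = 5840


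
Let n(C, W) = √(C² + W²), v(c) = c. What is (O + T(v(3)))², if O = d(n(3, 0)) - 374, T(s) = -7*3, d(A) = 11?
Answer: 147456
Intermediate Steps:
T(s) = -21
O = -363 (O = 11 - 374 = -363)
(O + T(v(3)))² = (-363 - 21)² = (-384)² = 147456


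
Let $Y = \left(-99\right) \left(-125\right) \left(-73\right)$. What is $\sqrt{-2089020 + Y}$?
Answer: $i \sqrt{2992395} \approx 1729.9 i$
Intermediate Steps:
$Y = -903375$ ($Y = 12375 \left(-73\right) = -903375$)
$\sqrt{-2089020 + Y} = \sqrt{-2089020 - 903375} = \sqrt{-2992395} = i \sqrt{2992395}$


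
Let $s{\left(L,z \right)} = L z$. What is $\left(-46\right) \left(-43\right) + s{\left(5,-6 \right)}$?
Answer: $1948$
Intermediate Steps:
$\left(-46\right) \left(-43\right) + s{\left(5,-6 \right)} = \left(-46\right) \left(-43\right) + 5 \left(-6\right) = 1978 - 30 = 1948$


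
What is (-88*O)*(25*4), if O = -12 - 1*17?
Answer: 255200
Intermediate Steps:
O = -29 (O = -12 - 17 = -29)
(-88*O)*(25*4) = (-88*(-29))*(25*4) = 2552*100 = 255200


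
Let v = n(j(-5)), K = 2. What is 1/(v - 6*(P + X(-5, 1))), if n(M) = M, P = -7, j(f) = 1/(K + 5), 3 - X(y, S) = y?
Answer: -7/41 ≈ -0.17073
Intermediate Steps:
X(y, S) = 3 - y
j(f) = ⅐ (j(f) = 1/(2 + 5) = 1/7 = ⅐)
v = ⅐ ≈ 0.14286
1/(v - 6*(P + X(-5, 1))) = 1/(⅐ - 6*(-7 + (3 - 1*(-5)))) = 1/(⅐ - 6*(-7 + (3 + 5))) = 1/(⅐ - 6*(-7 + 8)) = 1/(⅐ - 6*1) = 1/(⅐ - 6) = 1/(-41/7) = -7/41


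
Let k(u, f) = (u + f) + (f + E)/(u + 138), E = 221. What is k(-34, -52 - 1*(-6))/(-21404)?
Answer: 8145/2226016 ≈ 0.0036590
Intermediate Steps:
k(u, f) = f + u + (221 + f)/(138 + u) (k(u, f) = (u + f) + (f + 221)/(u + 138) = (f + u) + (221 + f)/(138 + u) = f + u + (221 + f)/(138 + u))
k(-34, -52 - 1*(-6))/(-21404) = ((221 + (-34)² + 138*(-34) + 139*(-52 - 1*(-6)) + (-52 - 1*(-6))*(-34))/(138 - 34))/(-21404) = ((221 + 1156 - 4692 + 139*(-52 + 6) + (-52 + 6)*(-34))/104)*(-1/21404) = ((221 + 1156 - 4692 + 139*(-46) - 46*(-34))/104)*(-1/21404) = ((221 + 1156 - 4692 - 6394 + 1564)/104)*(-1/21404) = ((1/104)*(-8145))*(-1/21404) = -8145/104*(-1/21404) = 8145/2226016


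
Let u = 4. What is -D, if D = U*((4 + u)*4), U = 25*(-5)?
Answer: 4000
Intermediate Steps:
U = -125
D = -4000 (D = -125*(4 + 4)*4 = -1000*4 = -125*32 = -4000)
-D = -1*(-4000) = 4000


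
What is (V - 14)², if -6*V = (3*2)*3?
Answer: 289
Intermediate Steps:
V = -3 (V = -3*2*3/6 = -3 ≈ -3.0000)
(V - 14)² = (-3 - 14)² = (-17)² = 289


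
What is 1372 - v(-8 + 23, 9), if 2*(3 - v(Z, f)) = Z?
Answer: 2753/2 ≈ 1376.5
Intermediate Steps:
v(Z, f) = 3 - Z/2
1372 - v(-8 + 23, 9) = 1372 - (3 - (-8 + 23)/2) = 1372 - (3 - 1/2*15) = 1372 - (3 - 15/2) = 1372 - 1*(-9/2) = 1372 + 9/2 = 2753/2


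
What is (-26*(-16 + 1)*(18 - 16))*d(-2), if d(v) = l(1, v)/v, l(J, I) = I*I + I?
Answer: -780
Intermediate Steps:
l(J, I) = I + I² (l(J, I) = I² + I = I + I²)
d(v) = 1 + v (d(v) = (v*(1 + v))/v = 1 + v)
(-26*(-16 + 1)*(18 - 16))*d(-2) = (-26*(-16 + 1)*(18 - 16))*(1 - 2) = -(-390)*2*(-1) = -26*(-30)*(-1) = 780*(-1) = -780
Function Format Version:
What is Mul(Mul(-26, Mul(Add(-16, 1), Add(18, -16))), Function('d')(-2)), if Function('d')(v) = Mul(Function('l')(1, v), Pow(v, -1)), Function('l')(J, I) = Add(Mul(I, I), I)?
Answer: -780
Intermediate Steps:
Function('l')(J, I) = Add(I, Pow(I, 2)) (Function('l')(J, I) = Add(Pow(I, 2), I) = Add(I, Pow(I, 2)))
Function('d')(v) = Add(1, v) (Function('d')(v) = Mul(Mul(v, Add(1, v)), Pow(v, -1)) = Add(1, v))
Mul(Mul(-26, Mul(Add(-16, 1), Add(18, -16))), Function('d')(-2)) = Mul(Mul(-26, Mul(Add(-16, 1), Add(18, -16))), Add(1, -2)) = Mul(Mul(-26, Mul(-15, 2)), -1) = Mul(Mul(-26, -30), -1) = Mul(780, -1) = -780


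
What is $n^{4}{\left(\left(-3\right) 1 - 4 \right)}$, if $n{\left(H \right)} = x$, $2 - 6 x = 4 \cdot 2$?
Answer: $1$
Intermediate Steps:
$x = -1$ ($x = \frac{1}{3} - \frac{4 \cdot 2}{6} = \frac{1}{3} - \frac{4}{3} = -1$)
$n{\left(H \right)} = -1$
$n^{4}{\left(\left(-3\right) 1 - 4 \right)} = \left(-1\right)^{4} = 1$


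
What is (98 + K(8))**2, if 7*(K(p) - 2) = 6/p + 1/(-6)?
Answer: 1442401/144 ≈ 10017.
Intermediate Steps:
K(p) = 83/42 + 6/(7*p) (K(p) = 2 + (6/p + 1/(-6))/7 = 2 + (6/p + 1*(-1/6))/7 = 2 + (6/p - 1/6)/7 = 2 + (-1/6 + 6/p)/7 = 2 + (-1/42 + 6/(7*p)) = 83/42 + 6/(7*p))
(98 + K(8))**2 = (98 + (1/42)*(36 + 83*8)/8)**2 = (98 + (1/42)*(1/8)*(36 + 664))**2 = (98 + (1/42)*(1/8)*700)**2 = (98 + 25/12)**2 = (1201/12)**2 = 1442401/144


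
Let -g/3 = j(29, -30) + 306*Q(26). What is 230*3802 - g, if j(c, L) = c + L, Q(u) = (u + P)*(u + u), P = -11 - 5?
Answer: 1351817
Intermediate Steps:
P = -16
Q(u) = 2*u*(-16 + u) (Q(u) = (u - 16)*(u + u) = (-16 + u)*(2*u) = 2*u*(-16 + u))
j(c, L) = L + c
g = -477357 (g = -3*((-30 + 29) + 306*(2*26*(-16 + 26))) = -3*(-1 + 306*(2*26*10)) = -3*(-1 + 306*520) = -3*(-1 + 159120) = -3*159119 = -477357)
230*3802 - g = 230*3802 - 1*(-477357) = 874460 + 477357 = 1351817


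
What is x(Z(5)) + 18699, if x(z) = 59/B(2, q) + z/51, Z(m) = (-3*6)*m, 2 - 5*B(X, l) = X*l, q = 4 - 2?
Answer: 630691/34 ≈ 18550.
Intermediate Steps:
q = 2
B(X, l) = ⅖ - X*l/5
Z(m) = -18*m
x(z) = -295/2 + z/51 (x(z) = 59/(⅖ - ⅕*2*2) + z/51 = 59/(⅖ - ⅘) + z*(1/51) = 59/(-⅖) + z/51 = 59*(-5/2) + z/51 = -295/2 + z/51)
x(Z(5)) + 18699 = (-295/2 + (-18*5)/51) + 18699 = (-295/2 + (1/51)*(-90)) + 18699 = (-295/2 - 30/17) + 18699 = -5075/34 + 18699 = 630691/34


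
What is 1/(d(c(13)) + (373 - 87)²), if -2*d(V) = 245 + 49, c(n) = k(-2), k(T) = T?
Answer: 1/81649 ≈ 1.2248e-5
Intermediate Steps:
c(n) = -2
d(V) = -147 (d(V) = -(245 + 49)/2 = -½*294 = -147)
1/(d(c(13)) + (373 - 87)²) = 1/(-147 + (373 - 87)²) = 1/(-147 + 286²) = 1/(-147 + 81796) = 1/81649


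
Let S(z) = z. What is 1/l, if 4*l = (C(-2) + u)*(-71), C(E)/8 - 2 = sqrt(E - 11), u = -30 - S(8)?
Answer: 22/23359 + 8*I*sqrt(13)/23359 ≈ 0.00094182 + 0.0012348*I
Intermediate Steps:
u = -38 (u = -30 - 1*8 = -30 - 8 = -38)
C(E) = 16 + 8*sqrt(-11 + E) (C(E) = 16 + 8*sqrt(E - 11) = 16 + 8*sqrt(-11 + E))
l = 781/2 - 142*I*sqrt(13) (l = (((16 + 8*sqrt(-11 - 2)) - 38)*(-71))/4 = (((16 + 8*sqrt(-13)) - 38)*(-71))/4 = (((16 + 8*(I*sqrt(13))) - 38)*(-71))/4 = (((16 + 8*I*sqrt(13)) - 38)*(-71))/4 = ((-22 + 8*I*sqrt(13))*(-71))/4 = (1562 - 568*I*sqrt(13))/4 = 781/2 - 142*I*sqrt(13) ≈ 390.5 - 511.99*I)
1/l = 1/(781/2 - 142*I*sqrt(13))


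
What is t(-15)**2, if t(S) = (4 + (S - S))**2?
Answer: 256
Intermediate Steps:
t(S) = 16 (t(S) = (4 + 0)**2 = 4**2 = 16)
t(-15)**2 = 16**2 = 256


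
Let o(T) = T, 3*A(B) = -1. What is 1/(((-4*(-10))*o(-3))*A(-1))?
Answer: 1/40 ≈ 0.025000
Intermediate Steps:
A(B) = -1/3 (A(B) = (1/3)*(-1) = -1/3)
1/(((-4*(-10))*o(-3))*A(-1)) = 1/((-4*(-10)*(-3))*(-1/3)) = 1/((40*(-3))*(-1/3)) = 1/(-120*(-1/3)) = 1/40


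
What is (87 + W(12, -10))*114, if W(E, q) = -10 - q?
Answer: 9918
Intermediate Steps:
(87 + W(12, -10))*114 = (87 + (-10 - 1*(-10)))*114 = (87 + (-10 + 10))*114 = (87 + 0)*114 = 87*114 = 9918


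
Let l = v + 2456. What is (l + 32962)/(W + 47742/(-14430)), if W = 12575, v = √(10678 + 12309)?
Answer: 14196715/5039153 + 2405*√22987/30234918 ≈ 2.8293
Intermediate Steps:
v = √22987 ≈ 151.61
l = 2456 + √22987 (l = √22987 + 2456 = 2456 + √22987 ≈ 2607.6)
(l + 32962)/(W + 47742/(-14430)) = ((2456 + √22987) + 32962)/(12575 + 47742/(-14430)) = (35418 + √22987)/(12575 + 47742*(-1/14430)) = (35418 + √22987)/(12575 - 7957/2405) = (35418 + √22987)/(30234918/2405) = (35418 + √22987)*(2405/30234918) = 14196715/5039153 + 2405*√22987/30234918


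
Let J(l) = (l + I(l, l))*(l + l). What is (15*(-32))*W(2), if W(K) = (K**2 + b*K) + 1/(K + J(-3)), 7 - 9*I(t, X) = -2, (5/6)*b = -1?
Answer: -5616/7 ≈ -802.29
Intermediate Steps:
b = -6/5 (b = (6/5)*(-1) = -6/5 ≈ -1.2000)
I(t, X) = 1 (I(t, X) = 7/9 - 1/9*(-2) = 7/9 + 2/9 = 1)
J(l) = 2*l*(1 + l) (J(l) = (l + 1)*(l + l) = (1 + l)*(2*l) = 2*l*(1 + l))
W(K) = K**2 + 1/(12 + K) - 6*K/5 (W(K) = (K**2 - 6*K/5) + 1/(K + 2*(-3)*(1 - 3)) = (K**2 - 6*K/5) + 1/(K + 2*(-3)*(-2)) = (K**2 - 6*K/5) + 1/(K + 12) = (K**2 - 6*K/5) + 1/(12 + K) = K**2 + 1/(12 + K) - 6*K/5)
(15*(-32))*W(2) = (15*(-32))*((5 - 72*2 + 5*2**3 + 54*2**2)/(5*(12 + 2))) = -96*(5 - 144 + 5*8 + 54*4)/14 = -96*(5 - 144 + 40 + 216)/14 = -96*117/14 = -480*117/70 = -5616/7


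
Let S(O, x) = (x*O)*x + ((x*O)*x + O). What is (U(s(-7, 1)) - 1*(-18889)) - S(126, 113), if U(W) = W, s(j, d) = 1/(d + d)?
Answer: -6398049/2 ≈ -3.1990e+6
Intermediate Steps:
s(j, d) = 1/(2*d)
S(O, x) = O + 2*O*x**2 (S(O, x) = (O*x)*x + ((O*x)*x + O) = O*x**2 + (O*x**2 + O) = O*x**2 + (O + O*x**2) = O + 2*O*x**2)
(U(s(-7, 1)) - 1*(-18889)) - S(126, 113) = ((1/2)/1 - 1*(-18889)) - 126*(1 + 2*113**2) = ((1/2)*1 + 18889) - 126*(1 + 2*12769) = (1/2 + 18889) - 126*(1 + 25538) = 37779/2 - 126*25539 = 37779/2 - 1*3217914 = 37779/2 - 3217914 = -6398049/2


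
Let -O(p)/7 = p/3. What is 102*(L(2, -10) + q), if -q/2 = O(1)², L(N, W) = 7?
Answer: -1190/3 ≈ -396.67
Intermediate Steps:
O(p) = -7*p/3
q = -98/9 (q = -2*(-7/3*1)² = -2*(-7/3)² = -2*49/9 = -98/9 ≈ -10.889)
102*(L(2, -10) + q) = 102*(7 - 98/9) = 102*(-35/9) = -1190/3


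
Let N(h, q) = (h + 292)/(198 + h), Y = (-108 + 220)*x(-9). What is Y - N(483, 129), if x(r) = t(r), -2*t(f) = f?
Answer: 342449/681 ≈ 502.86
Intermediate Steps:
t(f) = -f/2
x(r) = -r/2
Y = 504 (Y = (-108 + 220)*(-½*(-9)) = 112*(9/2) = 504)
N(h, q) = (292 + h)/(198 + h)
Y - N(483, 129) = 504 - (292 + 483)/(198 + 483) = 504 - 775/681 = 342449/681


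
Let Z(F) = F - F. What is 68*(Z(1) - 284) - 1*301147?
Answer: -320459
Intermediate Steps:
Z(F) = 0
68*(Z(1) - 284) - 1*301147 = 68*(0 - 284) - 1*301147 = 68*(-284) - 301147 = -19312 - 301147 = -320459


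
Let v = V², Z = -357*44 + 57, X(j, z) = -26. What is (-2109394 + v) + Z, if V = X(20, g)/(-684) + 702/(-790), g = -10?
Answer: -38780587727745851/18249308100 ≈ -2.1250e+6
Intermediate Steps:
V = -114907/135090 (V = -26/(-684) + 702/(-790) = -26*(-1/684) + 702*(-1/790) = 13/342 - 351/395 = -114907/135090 ≈ -0.85060)
Z = -15651 (Z = -15708 + 57 = -15651)
v = 13203618649/18249308100 (v = (-114907/135090)² = 13203618649/18249308100 ≈ 0.72351)
(-2109394 + v) + Z = (-2109394 + 13203618649/18249308100) - 15651 = -38494967806672751/18249308100 - 15651 = -38780587727745851/18249308100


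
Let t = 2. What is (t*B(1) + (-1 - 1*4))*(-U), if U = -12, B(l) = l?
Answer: -36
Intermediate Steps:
(t*B(1) + (-1 - 1*4))*(-U) = (2*1 + (-1 - 1*4))*(-1*(-12)) = (2 + (-1 - 4))*12 = (2 - 5)*12 = -3*12 = -36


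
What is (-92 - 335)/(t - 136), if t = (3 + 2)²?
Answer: 427/111 ≈ 3.8468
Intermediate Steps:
t = 25 (t = 5² = 25)
(-92 - 335)/(t - 136) = (-92 - 335)/(25 - 136) = -427/(-111) = -427*(-1/111) = 427/111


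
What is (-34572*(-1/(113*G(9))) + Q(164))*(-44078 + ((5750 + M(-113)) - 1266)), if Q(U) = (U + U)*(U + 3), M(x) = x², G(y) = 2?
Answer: -166502077550/113 ≈ -1.4735e+9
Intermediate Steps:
Q(U) = 2*U*(3 + U) (Q(U) = (2*U)*(3 + U) = 2*U*(3 + U))
(-34572*(-1/(113*G(9))) + Q(164))*(-44078 + ((5750 + M(-113)) - 1266)) = (-34572/((-113*2)) + 2*164*(3 + 164))*(-44078 + ((5750 + (-113)²) - 1266)) = (-34572/(-226) + 2*164*167)*(-44078 + ((5750 + 12769) - 1266)) = (-34572*(-1/226) + 54776)*(-44078 + (18519 - 1266)) = (17286/113 + 54776)*(-44078 + 17253) = (6206974/113)*(-26825) = -166502077550/113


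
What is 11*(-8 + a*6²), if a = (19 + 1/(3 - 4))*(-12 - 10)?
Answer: -156904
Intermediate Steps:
a = -396 (a = (19 + 1/(-1))*(-22) = (19 - 1)*(-22) = 18*(-22) = -396)
11*(-8 + a*6²) = 11*(-8 - 396*6²) = 11*(-8 - 396*36) = 11*(-8 - 14256) = 11*(-14264) = -156904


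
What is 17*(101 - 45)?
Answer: 952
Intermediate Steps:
17*(101 - 45) = 17*56 = 952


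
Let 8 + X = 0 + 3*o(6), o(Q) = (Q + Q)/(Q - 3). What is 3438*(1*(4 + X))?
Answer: 27504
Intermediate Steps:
o(Q) = 2*Q/(-3 + Q) (o(Q) = (2*Q)/(-3 + Q) = 2*Q/(-3 + Q))
X = 4 (X = -8 + (0 + 3*(2*6/(-3 + 6))) = -8 + (0 + 3*(2*6/3)) = -8 + (0 + 3*(2*6*(⅓))) = -8 + (0 + 3*4) = -8 + (0 + 12) = -8 + 12 = 4)
3438*(1*(4 + X)) = 3438*(1*(4 + 4)) = 3438*(1*8) = 3438*8 = 27504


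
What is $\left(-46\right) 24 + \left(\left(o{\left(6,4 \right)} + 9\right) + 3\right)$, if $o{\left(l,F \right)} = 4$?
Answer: $-1088$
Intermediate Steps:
$\left(-46\right) 24 + \left(\left(o{\left(6,4 \right)} + 9\right) + 3\right) = \left(-46\right) 24 + \left(\left(4 + 9\right) + 3\right) = -1104 + \left(13 + 3\right) = -1104 + 16 = -1088$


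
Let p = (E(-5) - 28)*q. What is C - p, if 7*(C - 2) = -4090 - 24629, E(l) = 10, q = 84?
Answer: -18121/7 ≈ -2588.7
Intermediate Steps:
C = -28705/7 (C = 2 + (-4090 - 24629)/7 = 2 + (1/7)*(-28719) = 2 - 28719/7 = -28705/7 ≈ -4100.7)
p = -1512 (p = (10 - 28)*84 = -18*84 = -1512)
C - p = -28705/7 - 1*(-1512) = -28705/7 + 1512 = -18121/7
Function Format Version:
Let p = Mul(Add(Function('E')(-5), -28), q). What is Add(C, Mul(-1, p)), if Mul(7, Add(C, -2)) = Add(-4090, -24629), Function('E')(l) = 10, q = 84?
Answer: Rational(-18121, 7) ≈ -2588.7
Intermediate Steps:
C = Rational(-28705, 7) (C = Add(2, Mul(Rational(1, 7), Add(-4090, -24629))) = Add(2, Mul(Rational(1, 7), -28719)) = Add(2, Rational(-28719, 7)) = Rational(-28705, 7) ≈ -4100.7)
p = -1512 (p = Mul(Add(10, -28), 84) = Mul(-18, 84) = -1512)
Add(C, Mul(-1, p)) = Add(Rational(-28705, 7), Mul(-1, -1512)) = Add(Rational(-28705, 7), 1512) = Rational(-18121, 7)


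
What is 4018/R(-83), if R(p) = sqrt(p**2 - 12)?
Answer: 4018*sqrt(13)/299 ≈ 48.452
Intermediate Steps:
R(p) = sqrt(-12 + p**2)
4018/R(-83) = 4018/(sqrt(-12 + (-83)**2)) = 4018/(sqrt(-12 + 6889)) = 4018/(sqrt(6877)) = 4018/((23*sqrt(13))) = 4018*(sqrt(13)/299) = 4018*sqrt(13)/299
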